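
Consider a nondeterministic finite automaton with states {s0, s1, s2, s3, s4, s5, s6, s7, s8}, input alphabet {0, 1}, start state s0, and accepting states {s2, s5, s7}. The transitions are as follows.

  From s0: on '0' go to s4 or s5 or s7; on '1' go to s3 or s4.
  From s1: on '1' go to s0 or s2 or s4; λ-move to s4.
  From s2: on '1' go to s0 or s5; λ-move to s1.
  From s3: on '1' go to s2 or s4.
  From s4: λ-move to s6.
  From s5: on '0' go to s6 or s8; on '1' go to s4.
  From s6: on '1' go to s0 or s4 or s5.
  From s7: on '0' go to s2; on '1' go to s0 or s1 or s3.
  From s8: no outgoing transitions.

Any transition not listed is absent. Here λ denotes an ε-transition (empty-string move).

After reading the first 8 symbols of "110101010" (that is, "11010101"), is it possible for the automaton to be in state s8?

No

Start in {s0}.
Read '1': {s0} → {s3, s4, s6}.
Read '1': {s3, s4, s6} → {s0, s1, s2, s4, s5, s6}.
Read '0': {s0, s1, s2, s4, s5, s6} → {s4, s5, s6, s7, s8}.
Read '1': {s4, s5, s6, s7, s8} → {s0, s1, s3, s4, s5, s6}.
Read '0': {s0, s1, s3, s4, s5, s6} → {s4, s5, s6, s7, s8}.
Read '1': {s4, s5, s6, s7, s8} → {s0, s1, s3, s4, s5, s6}.
Read '0': {s0, s1, s3, s4, s5, s6} → {s4, s5, s6, s7, s8}.
Read '1': {s4, s5, s6, s7, s8} → {s0, s1, s3, s4, s5, s6}.
State s8 is not in {s0, s1, s3, s4, s5, s6}.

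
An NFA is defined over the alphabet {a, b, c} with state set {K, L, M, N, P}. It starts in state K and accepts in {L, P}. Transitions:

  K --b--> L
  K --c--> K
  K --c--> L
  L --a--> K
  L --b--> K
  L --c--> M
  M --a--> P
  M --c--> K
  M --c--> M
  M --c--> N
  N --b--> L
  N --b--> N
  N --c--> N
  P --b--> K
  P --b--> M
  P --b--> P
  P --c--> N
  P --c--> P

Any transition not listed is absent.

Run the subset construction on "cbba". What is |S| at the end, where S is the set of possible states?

Start in {K}.
Read 'c': K→{K, L}; now {K, L}.
Read 'b': K→{L}, L→{K}; now {K, L}.
Read 'b': K→{L}, L→{K}; now {K, L}.
Read 'a': K→∅, L→{K}; now {K}.
That set has 1 state.

1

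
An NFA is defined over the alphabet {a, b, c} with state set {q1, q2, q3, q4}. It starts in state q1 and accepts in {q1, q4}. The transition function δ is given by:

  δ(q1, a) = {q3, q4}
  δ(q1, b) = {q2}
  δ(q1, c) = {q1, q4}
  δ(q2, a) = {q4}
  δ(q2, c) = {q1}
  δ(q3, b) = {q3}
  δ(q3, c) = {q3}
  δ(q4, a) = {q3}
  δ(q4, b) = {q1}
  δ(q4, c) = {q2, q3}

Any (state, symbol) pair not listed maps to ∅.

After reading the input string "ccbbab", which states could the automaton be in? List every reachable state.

Start in {q1}.
Read 'c': q1→{q1, q4}; now {q1, q4}.
Read 'c': q1→{q1, q4}, q4→{q2, q3}; now {q1, q2, q3, q4}.
Read 'b': q1→{q2}, q2→∅, q3→{q3}, q4→{q1}; now {q1, q2, q3}.
Read 'b': q1→{q2}, q2→∅, q3→{q3}; now {q2, q3}.
Read 'a': q2→{q4}, q3→∅; now {q4}.
Read 'b': q4→{q1}; now {q1}.

{q1}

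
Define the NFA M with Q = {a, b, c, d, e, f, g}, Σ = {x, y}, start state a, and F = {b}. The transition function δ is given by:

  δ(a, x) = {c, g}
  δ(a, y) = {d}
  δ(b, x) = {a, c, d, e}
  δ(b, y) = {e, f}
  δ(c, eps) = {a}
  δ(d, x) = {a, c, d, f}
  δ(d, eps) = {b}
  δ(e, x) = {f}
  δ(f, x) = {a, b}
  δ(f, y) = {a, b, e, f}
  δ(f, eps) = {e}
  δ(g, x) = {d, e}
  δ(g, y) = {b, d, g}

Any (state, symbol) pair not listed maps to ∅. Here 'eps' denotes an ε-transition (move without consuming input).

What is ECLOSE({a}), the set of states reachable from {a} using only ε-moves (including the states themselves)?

Begin with {a}.
No ε-moves leave this set, so the closure equals the set itself.

{a}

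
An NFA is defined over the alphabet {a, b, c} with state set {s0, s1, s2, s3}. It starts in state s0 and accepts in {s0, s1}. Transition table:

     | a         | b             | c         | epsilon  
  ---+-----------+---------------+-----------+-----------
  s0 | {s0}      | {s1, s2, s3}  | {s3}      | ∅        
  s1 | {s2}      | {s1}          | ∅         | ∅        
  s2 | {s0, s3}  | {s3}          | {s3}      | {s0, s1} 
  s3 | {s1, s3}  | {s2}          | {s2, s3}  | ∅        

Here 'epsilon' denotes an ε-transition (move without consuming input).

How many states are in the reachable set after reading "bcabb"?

4

Start in {s0}.
Read 'b': s0→{s1, s2, s3}; union {s1, s2, s3}; ε-closure = {s0, s1, s2, s3}.
Read 'c': s0→{s3}, s1→∅, s2→{s3}, s3→{s2, s3}; union {s2, s3}; ε-closure = {s0, s1, s2, s3}.
Read 'a': s0→{s0}, s1→{s2}, s2→{s0, s3}, s3→{s1, s3}; now {s0, s1, s2, s3}.
Read 'b': s0→{s1, s2, s3}, s1→{s1}, s2→{s3}, s3→{s2}; union {s1, s2, s3}; ε-closure = {s0, s1, s2, s3}.
Read 'b': s0→{s1, s2, s3}, s1→{s1}, s2→{s3}, s3→{s2}; union {s1, s2, s3}; ε-closure = {s0, s1, s2, s3}.
That set has 4 states.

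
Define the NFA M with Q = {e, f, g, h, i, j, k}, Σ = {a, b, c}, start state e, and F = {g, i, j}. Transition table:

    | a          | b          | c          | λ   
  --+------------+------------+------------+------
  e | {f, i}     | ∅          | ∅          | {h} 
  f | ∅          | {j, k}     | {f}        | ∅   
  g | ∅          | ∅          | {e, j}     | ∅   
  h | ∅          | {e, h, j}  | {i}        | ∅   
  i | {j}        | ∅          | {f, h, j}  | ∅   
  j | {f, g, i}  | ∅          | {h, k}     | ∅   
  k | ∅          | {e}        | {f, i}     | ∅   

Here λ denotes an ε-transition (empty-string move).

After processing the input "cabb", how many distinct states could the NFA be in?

0

Start: ε-closure({e}) = {e, h}.
Read 'c': e→∅, h→{i}; now {i}.
Read 'a': i→{j}; now {j}.
Read 'b': j→∅; now ∅.
The set is empty and remains empty for the remaining 1 symbol.
That set has 0 states.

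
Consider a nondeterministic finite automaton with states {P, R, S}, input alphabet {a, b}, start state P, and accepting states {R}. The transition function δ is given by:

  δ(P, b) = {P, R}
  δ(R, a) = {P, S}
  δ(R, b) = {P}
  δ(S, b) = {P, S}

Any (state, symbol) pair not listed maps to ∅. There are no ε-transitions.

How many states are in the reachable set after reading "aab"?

0

Start in {P}.
Read 'a': {P} → ∅.
The set is empty and remains empty for the remaining 2 symbols.
That set has 0 states.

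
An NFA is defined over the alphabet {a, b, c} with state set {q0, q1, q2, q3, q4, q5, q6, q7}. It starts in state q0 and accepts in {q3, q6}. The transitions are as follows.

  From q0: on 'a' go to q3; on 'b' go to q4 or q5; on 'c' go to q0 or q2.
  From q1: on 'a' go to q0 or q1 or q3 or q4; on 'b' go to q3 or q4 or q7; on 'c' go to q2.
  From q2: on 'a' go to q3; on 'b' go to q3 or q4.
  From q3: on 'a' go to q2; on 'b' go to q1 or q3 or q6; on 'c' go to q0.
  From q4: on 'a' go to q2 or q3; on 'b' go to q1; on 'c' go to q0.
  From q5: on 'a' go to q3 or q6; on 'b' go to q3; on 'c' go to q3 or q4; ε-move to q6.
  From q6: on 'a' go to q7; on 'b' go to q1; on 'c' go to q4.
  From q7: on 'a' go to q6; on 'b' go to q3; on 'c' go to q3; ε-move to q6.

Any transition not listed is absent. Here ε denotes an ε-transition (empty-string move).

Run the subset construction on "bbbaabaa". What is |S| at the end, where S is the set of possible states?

Start in {q0}.
Read 'b': q0→{q4, q5}; union {q4, q5}; ε-closure = {q4, q5, q6}.
Read 'b': q4→{q1}, q5→{q3}, q6→{q1}; now {q1, q3}.
Read 'b': q1→{q3, q4, q7}, q3→{q1, q3, q6}; now {q1, q3, q4, q6, q7}.
Read 'a': q1→{q0, q1, q3, q4}, q3→{q2}, q4→{q2, q3}, q6→{q7}, q7→{q6}; now {q0, q1, q2, q3, q4, q6, q7}.
Read 'a': q0→{q3}, q1→{q0, q1, q3, q4}, q2→{q3}, q3→{q2}, q4→{q2, q3}, q6→{q7}, q7→{q6}; now {q0, q1, q2, q3, q4, q6, q7}.
Read 'b': q0→{q4, q5}, q1→{q3, q4, q7}, q2→{q3, q4}, q3→{q1, q3, q6}, q4→{q1}, q6→{q1}, q7→{q3}; now {q1, q3, q4, q5, q6, q7}.
Read 'a': q1→{q0, q1, q3, q4}, q3→{q2}, q4→{q2, q3}, q5→{q3, q6}, q6→{q7}, q7→{q6}; now {q0, q1, q2, q3, q4, q6, q7}.
Read 'a': q0→{q3}, q1→{q0, q1, q3, q4}, q2→{q3}, q3→{q2}, q4→{q2, q3}, q6→{q7}, q7→{q6}; now {q0, q1, q2, q3, q4, q6, q7}.
That set has 7 states.

7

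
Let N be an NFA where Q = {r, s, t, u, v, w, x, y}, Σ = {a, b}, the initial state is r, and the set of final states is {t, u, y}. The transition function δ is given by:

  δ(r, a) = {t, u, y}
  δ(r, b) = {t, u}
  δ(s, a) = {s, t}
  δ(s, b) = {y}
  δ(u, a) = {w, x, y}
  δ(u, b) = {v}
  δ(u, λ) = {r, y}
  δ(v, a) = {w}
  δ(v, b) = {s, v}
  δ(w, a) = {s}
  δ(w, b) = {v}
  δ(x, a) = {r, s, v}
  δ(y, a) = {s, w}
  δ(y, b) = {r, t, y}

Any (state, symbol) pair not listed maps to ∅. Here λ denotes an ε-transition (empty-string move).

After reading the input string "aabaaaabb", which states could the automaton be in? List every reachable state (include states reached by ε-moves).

Start in {r}.
Read 'a': {r} → {r, t, u, y}.
Read 'a': {r, t, u, y} → {r, s, t, u, w, x, y}.
Read 'b': {r, s, t, u, w, x, y} → {r, t, u, v, y}.
Read 'a': {r, t, u, v, y} → {r, s, t, u, w, x, y}.
Read 'a': {r, s, t, u, w, x, y} → {r, s, t, u, v, w, x, y}.
Read 'a': {r, s, t, u, v, w, x, y} → {r, s, t, u, v, w, x, y}.
Read 'a': {r, s, t, u, v, w, x, y} → {r, s, t, u, v, w, x, y}.
Read 'b': {r, s, t, u, v, w, x, y} → {r, s, t, u, v, y}.
Read 'b': {r, s, t, u, v, y} → {r, s, t, u, v, y}.

{r, s, t, u, v, y}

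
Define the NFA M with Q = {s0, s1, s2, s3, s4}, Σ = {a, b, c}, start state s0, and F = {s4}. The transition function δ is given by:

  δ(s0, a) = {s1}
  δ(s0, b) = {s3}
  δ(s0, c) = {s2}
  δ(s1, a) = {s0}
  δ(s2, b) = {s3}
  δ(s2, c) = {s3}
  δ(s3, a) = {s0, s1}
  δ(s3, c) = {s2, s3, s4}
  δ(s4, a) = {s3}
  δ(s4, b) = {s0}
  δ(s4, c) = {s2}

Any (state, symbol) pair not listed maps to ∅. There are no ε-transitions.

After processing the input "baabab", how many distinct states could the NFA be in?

1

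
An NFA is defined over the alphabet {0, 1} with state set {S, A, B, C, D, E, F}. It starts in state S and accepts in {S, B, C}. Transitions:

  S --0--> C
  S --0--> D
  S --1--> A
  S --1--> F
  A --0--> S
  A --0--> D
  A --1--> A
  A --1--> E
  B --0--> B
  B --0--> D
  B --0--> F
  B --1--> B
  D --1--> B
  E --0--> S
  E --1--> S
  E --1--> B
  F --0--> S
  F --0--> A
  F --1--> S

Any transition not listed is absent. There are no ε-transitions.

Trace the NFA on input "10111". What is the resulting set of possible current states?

Start in {S}.
Read '1': S→{A, F}; now {A, F}.
Read '0': A→{S, D}, F→{S, A}; now {S, A, D}.
Read '1': S→{A, F}, A→{A, E}, D→{B}; now {A, B, E, F}.
Read '1': A→{A, E}, B→{B}, E→{S, B}, F→{S}; now {S, A, B, E}.
Read '1': S→{A, F}, A→{A, E}, B→{B}, E→{S, B}; now {S, A, B, E, F}.

{S, A, B, E, F}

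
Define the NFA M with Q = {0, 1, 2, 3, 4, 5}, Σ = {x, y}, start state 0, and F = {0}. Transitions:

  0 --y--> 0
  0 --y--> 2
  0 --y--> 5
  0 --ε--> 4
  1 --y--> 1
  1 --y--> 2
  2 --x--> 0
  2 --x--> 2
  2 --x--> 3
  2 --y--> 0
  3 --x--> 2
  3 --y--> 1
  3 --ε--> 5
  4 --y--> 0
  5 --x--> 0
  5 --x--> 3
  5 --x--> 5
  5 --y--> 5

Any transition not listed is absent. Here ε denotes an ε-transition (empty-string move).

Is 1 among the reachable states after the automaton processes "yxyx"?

Start: ε-closure({0}) = {0, 4}.
Read 'y': {0, 4} → {0, 2, 4, 5}.
Read 'x': {0, 2, 4, 5} → {0, 2, 3, 4, 5}.
Read 'y': {0, 2, 3, 4, 5} → {0, 1, 2, 4, 5}.
Read 'x': {0, 1, 2, 4, 5} → {0, 2, 3, 4, 5}.
State 1 is not in {0, 2, 3, 4, 5}.

No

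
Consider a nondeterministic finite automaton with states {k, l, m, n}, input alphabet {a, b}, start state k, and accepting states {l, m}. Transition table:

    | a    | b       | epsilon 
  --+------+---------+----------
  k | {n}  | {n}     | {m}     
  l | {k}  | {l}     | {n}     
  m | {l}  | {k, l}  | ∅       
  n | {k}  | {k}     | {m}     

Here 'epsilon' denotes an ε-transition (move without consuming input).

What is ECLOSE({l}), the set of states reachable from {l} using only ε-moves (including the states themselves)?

{l, m, n}

Begin with {l}.
ε-move l → n; add n.
ε-move n → m; add m.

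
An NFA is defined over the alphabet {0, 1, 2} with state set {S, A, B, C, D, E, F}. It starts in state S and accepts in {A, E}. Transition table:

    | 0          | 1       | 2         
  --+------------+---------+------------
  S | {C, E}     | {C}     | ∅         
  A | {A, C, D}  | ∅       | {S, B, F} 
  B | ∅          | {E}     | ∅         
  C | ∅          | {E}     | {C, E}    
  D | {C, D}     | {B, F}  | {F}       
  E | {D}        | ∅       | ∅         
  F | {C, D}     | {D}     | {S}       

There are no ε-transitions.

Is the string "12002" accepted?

Yes

Start in {S}.
Read '1': {S} → {C}.
Read '2': {C} → {C, E}.
Read '0': {C, E} → {D}.
Read '0': {D} → {C, D}.
Read '2': {C, D} → {C, E, F}.
The final set {C, E, F} contains the accepting state E.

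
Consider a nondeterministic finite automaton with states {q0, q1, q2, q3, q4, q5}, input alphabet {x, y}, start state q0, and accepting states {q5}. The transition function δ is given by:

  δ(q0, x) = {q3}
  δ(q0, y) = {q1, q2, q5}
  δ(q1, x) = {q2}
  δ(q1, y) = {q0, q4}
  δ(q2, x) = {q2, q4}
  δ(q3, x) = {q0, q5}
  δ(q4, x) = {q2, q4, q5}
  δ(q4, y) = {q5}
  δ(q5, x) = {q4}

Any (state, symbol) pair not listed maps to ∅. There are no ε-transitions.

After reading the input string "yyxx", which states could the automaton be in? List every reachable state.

{q0, q2, q4, q5}

Start in {q0}.
Read 'y': q0→{q1, q2, q5}; now {q1, q2, q5}.
Read 'y': q1→{q0, q4}, q2→∅, q5→∅; now {q0, q4}.
Read 'x': q0→{q3}, q4→{q2, q4, q5}; now {q2, q3, q4, q5}.
Read 'x': q2→{q2, q4}, q3→{q0, q5}, q4→{q2, q4, q5}, q5→{q4}; now {q0, q2, q4, q5}.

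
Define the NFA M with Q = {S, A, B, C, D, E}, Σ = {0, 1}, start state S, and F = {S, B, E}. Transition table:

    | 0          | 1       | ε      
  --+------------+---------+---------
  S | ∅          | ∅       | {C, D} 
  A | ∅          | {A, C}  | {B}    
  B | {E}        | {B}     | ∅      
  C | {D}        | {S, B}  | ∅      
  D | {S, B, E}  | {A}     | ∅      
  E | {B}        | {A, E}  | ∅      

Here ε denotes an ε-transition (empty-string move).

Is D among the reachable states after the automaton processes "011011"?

Start: ε-closure({S}) = {S, C, D}.
Read '0': S→∅, C→{D}, D→{S, B, E}; union {S, B, D, E}; ε-closure = {S, B, C, D, E}.
Read '1': S→∅, B→{B}, C→{S, B}, D→{A}, E→{A, E}; union {S, A, B, E}; ε-closure = {S, A, B, C, D, E}.
Read '1': S→∅, A→{A, C}, B→{B}, C→{S, B}, D→{A}, E→{A, E}; union {S, A, B, C, E}; ε-closure = {S, A, B, C, D, E}.
Read '0': S→∅, A→∅, B→{E}, C→{D}, D→{S, B, E}, E→{B}; union {S, B, D, E}; ε-closure = {S, B, C, D, E}.
Read '1': S→∅, B→{B}, C→{S, B}, D→{A}, E→{A, E}; union {S, A, B, E}; ε-closure = {S, A, B, C, D, E}.
Read '1': S→∅, A→{A, C}, B→{B}, C→{S, B}, D→{A}, E→{A, E}; union {S, A, B, C, E}; ε-closure = {S, A, B, C, D, E}.
State D is in {S, A, B, C, D, E}.

Yes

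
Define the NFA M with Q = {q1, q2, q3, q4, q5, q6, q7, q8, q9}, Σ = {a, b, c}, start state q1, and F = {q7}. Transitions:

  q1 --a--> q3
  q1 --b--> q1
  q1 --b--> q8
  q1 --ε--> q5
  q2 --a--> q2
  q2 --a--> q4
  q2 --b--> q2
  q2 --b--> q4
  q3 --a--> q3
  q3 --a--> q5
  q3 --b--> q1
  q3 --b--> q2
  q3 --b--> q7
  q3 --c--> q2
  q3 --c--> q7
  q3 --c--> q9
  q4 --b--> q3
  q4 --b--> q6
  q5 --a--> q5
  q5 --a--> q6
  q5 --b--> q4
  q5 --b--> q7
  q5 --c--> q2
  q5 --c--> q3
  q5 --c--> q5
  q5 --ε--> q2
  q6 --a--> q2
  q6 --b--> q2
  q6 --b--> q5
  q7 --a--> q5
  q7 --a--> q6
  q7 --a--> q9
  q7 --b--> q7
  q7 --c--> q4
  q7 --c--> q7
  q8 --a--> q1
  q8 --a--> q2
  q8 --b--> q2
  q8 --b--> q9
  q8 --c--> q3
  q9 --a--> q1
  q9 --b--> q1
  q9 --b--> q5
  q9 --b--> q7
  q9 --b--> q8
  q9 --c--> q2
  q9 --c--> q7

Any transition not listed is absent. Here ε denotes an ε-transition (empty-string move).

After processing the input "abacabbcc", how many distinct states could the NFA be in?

Start: ε-closure({q1}) = {q1, q2, q5}.
Read 'a': {q1, q2, q5} → {q2, q3, q4, q5, q6}.
Read 'b': {q2, q3, q4, q5, q6} → {q1, q2, q3, q4, q5, q6, q7}.
Read 'a': {q1, q2, q3, q4, q5, q6, q7} → {q2, q3, q4, q5, q6, q9}.
Read 'c': {q2, q3, q4, q5, q6, q9} → {q2, q3, q5, q7, q9}.
Read 'a': {q2, q3, q5, q7, q9} → {q1, q2, q3, q4, q5, q6, q9}.
Read 'b': {q1, q2, q3, q4, q5, q6, q9} → {q1, q2, q3, q4, q5, q6, q7, q8}.
Read 'b': {q1, q2, q3, q4, q5, q6, q7, q8} → {q1, q2, q3, q4, q5, q6, q7, q8, q9}.
Read 'c': {q1, q2, q3, q4, q5, q6, q7, q8, q9} → {q2, q3, q4, q5, q7, q9}.
Read 'c': {q2, q3, q4, q5, q7, q9} → {q2, q3, q4, q5, q7, q9}.
That set has 6 states.

6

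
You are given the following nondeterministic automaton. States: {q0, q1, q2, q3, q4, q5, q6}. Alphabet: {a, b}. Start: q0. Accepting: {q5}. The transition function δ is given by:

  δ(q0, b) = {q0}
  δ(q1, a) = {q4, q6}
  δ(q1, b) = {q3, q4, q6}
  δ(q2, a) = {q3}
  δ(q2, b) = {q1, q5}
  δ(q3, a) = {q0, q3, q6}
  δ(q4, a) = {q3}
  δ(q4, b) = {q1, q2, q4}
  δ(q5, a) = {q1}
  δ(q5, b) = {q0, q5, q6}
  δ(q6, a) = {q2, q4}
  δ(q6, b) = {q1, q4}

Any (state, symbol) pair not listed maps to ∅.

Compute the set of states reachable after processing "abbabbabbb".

∅

Start in {q0}.
Read 'a': {q0} → ∅.
The set is empty and remains empty for the remaining 9 symbols.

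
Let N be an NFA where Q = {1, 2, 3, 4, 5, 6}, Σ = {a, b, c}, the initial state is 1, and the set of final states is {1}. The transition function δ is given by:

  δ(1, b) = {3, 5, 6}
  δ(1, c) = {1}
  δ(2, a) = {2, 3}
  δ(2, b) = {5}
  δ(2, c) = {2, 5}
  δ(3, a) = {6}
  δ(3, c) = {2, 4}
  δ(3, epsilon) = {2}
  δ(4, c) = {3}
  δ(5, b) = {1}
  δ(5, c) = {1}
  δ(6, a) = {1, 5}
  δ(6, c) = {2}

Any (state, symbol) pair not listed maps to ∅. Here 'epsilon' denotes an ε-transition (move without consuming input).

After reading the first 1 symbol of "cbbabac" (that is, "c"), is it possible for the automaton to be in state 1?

Yes

Start in {1}.
Read 'c': 1→{1}; now {1}.
State 1 is in {1}.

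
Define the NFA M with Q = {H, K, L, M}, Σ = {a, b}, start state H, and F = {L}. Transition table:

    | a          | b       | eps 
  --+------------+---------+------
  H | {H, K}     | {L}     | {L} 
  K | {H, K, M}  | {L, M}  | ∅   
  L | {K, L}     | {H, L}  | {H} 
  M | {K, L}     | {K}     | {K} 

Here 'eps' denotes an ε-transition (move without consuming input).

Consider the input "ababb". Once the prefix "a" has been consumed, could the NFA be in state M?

No

Start: ε-closure({H}) = {H, L}.
Read 'a': {H, L} → {H, K, L}.
State M is not in {H, K, L}.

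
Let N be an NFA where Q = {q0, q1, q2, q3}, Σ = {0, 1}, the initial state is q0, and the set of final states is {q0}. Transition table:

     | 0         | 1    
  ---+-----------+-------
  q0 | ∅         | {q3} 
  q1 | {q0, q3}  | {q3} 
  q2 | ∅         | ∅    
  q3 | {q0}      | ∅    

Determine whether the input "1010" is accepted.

Yes

Start in {q0}.
Read '1': q0→{q3}; now {q3}.
Read '0': q3→{q0}; now {q0}.
Read '1': q0→{q3}; now {q3}.
Read '0': q3→{q0}; now {q0}.
The final set {q0} contains the accepting state q0.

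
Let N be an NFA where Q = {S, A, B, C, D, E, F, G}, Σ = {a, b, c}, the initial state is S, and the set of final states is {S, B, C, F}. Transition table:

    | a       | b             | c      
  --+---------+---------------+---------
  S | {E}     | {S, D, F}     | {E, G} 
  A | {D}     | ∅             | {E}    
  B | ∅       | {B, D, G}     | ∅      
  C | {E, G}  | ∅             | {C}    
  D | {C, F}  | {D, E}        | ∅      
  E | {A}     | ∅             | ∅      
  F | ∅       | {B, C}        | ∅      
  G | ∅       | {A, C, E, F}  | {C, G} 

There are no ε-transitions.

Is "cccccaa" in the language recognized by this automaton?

Start in {S}.
Read 'c': S→{E, G}; now {E, G}.
Read 'c': E→∅, G→{C, G}; now {C, G}.
Read 'c': C→{C}, G→{C, G}; now {C, G}.
Read 'c': C→{C}, G→{C, G}; now {C, G}.
Read 'c': C→{C}, G→{C, G}; now {C, G}.
Read 'a': C→{E, G}, G→∅; now {E, G}.
Read 'a': E→{A}, G→∅; now {A}.
The final set {A} contains no accepting state.

No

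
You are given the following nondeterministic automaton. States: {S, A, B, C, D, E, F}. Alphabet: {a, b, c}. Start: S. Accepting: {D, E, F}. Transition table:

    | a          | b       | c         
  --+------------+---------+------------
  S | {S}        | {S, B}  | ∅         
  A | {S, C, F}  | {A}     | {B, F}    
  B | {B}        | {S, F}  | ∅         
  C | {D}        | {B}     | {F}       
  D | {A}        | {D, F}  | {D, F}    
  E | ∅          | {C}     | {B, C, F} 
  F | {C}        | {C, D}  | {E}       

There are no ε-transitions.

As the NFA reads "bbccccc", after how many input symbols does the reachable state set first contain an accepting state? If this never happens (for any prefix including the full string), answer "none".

Start in {S}.
Read 'b': S→{S, B}; now {S, B}.
Read 'b': S→{S, B}, B→{S, F}; now {S, B, F}.
None of the earlier sets intersect F, but {S, B, F} does.

2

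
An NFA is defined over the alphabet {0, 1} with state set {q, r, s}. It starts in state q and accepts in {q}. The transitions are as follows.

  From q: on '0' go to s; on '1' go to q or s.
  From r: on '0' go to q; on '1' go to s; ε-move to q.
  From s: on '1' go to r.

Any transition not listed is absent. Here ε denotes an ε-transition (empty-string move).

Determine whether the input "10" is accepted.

No

Start in {q}.
Read '1': {q} → {q, s}.
Read '0': {q, s} → {s}.
The final set {s} contains no accepting state.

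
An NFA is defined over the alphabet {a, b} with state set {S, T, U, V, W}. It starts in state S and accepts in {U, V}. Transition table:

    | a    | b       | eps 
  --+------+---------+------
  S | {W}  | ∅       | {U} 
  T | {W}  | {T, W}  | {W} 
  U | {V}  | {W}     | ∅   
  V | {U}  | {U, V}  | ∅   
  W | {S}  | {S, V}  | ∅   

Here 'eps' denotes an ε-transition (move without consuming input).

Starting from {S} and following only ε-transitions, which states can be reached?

Begin with {S}.
ε-move S → U; add U.

{S, U}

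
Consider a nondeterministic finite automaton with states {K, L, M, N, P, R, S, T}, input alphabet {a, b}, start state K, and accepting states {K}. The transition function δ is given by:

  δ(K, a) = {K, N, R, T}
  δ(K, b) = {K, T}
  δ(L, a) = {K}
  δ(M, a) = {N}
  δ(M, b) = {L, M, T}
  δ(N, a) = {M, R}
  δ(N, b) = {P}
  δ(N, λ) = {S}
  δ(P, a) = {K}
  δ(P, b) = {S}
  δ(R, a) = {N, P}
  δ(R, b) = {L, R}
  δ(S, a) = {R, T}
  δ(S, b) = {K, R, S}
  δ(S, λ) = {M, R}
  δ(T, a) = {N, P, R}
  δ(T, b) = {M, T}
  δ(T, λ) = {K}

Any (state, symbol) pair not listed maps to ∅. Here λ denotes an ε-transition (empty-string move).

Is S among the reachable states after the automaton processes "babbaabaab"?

Start in {K}.
Read 'b': K→{K, T}; now {K, T}.
Read 'a': K→{K, N, R, T}, T→{N, P, R}; union {K, N, P, R, T}; ε-closure = {K, M, N, P, R, S, T}.
Read 'b': K→{K, T}, M→{L, M, T}, N→{P}, P→{S}, R→{L, R}, S→{K, R, S}, T→{M, T}; now {K, L, M, P, R, S, T}.
Read 'b': K→{K, T}, L→∅, M→{L, M, T}, P→{S}, R→{L, R}, S→{K, R, S}, T→{M, T}; now {K, L, M, R, S, T}.
Read 'a': K→{K, N, R, T}, L→{K}, M→{N}, R→{N, P}, S→{R, T}, T→{N, P, R}; union {K, N, P, R, T}; ε-closure = {K, M, N, P, R, S, T}.
Read 'a': K→{K, N, R, T}, M→{N}, N→{M, R}, P→{K}, R→{N, P}, S→{R, T}, T→{N, P, R}; union {K, M, N, P, R, T}; ε-closure = {K, M, N, P, R, S, T}.
Read 'b': K→{K, T}, M→{L, M, T}, N→{P}, P→{S}, R→{L, R}, S→{K, R, S}, T→{M, T}; now {K, L, M, P, R, S, T}.
Read 'a': K→{K, N, R, T}, L→{K}, M→{N}, P→{K}, R→{N, P}, S→{R, T}, T→{N, P, R}; union {K, N, P, R, T}; ε-closure = {K, M, N, P, R, S, T}.
Read 'a': K→{K, N, R, T}, M→{N}, N→{M, R}, P→{K}, R→{N, P}, S→{R, T}, T→{N, P, R}; union {K, M, N, P, R, T}; ε-closure = {K, M, N, P, R, S, T}.
Read 'b': K→{K, T}, M→{L, M, T}, N→{P}, P→{S}, R→{L, R}, S→{K, R, S}, T→{M, T}; now {K, L, M, P, R, S, T}.
State S is in {K, L, M, P, R, S, T}.

Yes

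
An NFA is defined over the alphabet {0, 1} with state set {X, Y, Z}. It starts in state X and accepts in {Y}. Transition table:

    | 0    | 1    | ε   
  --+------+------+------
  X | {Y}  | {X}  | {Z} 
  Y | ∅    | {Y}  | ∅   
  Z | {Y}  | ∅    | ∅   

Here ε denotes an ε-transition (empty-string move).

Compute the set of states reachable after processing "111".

Start: ε-closure({X}) = {X, Z}.
Read '1': {X, Z} → {X, Z}.
Read '1': {X, Z} → {X, Z}.
Read '1': {X, Z} → {X, Z}.

{X, Z}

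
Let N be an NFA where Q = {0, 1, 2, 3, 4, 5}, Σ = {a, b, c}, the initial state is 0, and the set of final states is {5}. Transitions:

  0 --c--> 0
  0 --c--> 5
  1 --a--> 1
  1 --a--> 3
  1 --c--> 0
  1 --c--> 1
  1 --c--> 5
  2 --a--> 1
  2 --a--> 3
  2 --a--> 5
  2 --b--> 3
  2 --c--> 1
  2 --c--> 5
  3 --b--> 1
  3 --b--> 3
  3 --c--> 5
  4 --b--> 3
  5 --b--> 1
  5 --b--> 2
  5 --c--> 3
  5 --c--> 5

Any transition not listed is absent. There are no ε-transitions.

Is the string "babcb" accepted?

No

Start in {0}.
Read 'b': 0→∅; now ∅.
The set is empty and remains empty for the remaining 4 symbols.
The final set ∅ contains no accepting state.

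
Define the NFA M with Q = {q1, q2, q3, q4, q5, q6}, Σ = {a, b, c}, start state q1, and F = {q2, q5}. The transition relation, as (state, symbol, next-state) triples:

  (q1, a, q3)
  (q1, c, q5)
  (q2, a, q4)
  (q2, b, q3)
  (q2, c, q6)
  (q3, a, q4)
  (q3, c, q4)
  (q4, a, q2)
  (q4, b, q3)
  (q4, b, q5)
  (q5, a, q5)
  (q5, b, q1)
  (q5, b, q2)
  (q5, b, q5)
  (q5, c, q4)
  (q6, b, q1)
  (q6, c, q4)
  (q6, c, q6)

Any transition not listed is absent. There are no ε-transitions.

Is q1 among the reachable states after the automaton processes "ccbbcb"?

Yes

Start in {q1}.
Read 'c': q1→{q5}; now {q5}.
Read 'c': q5→{q4}; now {q4}.
Read 'b': q4→{q3, q5}; now {q3, q5}.
Read 'b': q3→∅, q5→{q1, q2, q5}; now {q1, q2, q5}.
Read 'c': q1→{q5}, q2→{q6}, q5→{q4}; now {q4, q5, q6}.
Read 'b': q4→{q3, q5}, q5→{q1, q2, q5}, q6→{q1}; now {q1, q2, q3, q5}.
State q1 is in {q1, q2, q3, q5}.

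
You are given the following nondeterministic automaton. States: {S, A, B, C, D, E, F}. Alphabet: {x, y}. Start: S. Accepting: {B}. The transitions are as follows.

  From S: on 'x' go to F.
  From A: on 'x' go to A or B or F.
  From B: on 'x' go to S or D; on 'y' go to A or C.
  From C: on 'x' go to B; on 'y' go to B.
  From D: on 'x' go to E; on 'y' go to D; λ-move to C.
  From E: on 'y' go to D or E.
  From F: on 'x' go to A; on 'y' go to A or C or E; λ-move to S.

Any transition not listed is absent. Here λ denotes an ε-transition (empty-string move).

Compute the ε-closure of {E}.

Begin with {E}.
No ε-moves leave this set, so the closure equals the set itself.

{E}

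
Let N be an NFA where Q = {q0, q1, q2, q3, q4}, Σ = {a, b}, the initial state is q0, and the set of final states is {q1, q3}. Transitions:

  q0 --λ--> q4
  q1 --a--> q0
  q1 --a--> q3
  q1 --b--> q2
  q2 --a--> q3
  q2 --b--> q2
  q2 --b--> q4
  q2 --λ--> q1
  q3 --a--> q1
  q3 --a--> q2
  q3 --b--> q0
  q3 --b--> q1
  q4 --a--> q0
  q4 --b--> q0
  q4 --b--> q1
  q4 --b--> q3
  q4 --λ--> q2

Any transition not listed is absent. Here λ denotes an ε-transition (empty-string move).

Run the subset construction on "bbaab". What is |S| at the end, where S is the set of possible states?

5

Start: ε-closure({q0}) = {q0, q1, q2, q4}.
Read 'b': {q0, q1, q2, q4} → {q0, q1, q2, q3, q4}.
Read 'b': {q0, q1, q2, q3, q4} → {q0, q1, q2, q3, q4}.
Read 'a': {q0, q1, q2, q3, q4} → {q0, q1, q2, q3, q4}.
Read 'a': {q0, q1, q2, q3, q4} → {q0, q1, q2, q3, q4}.
Read 'b': {q0, q1, q2, q3, q4} → {q0, q1, q2, q3, q4}.
That set has 5 states.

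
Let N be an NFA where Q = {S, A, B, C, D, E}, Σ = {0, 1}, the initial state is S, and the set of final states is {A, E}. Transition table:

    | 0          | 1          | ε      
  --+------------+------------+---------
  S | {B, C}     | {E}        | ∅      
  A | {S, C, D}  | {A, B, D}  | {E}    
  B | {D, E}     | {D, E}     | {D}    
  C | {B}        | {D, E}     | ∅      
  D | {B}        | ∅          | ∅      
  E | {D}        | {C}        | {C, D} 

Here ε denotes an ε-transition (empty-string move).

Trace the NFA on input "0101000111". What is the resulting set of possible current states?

{C, D, E}

Start in {S}.
Read '0': S→{B, C}; union {B, C}; ε-closure = {B, C, D}.
Read '1': B→{D, E}, C→{D, E}, D→∅; union {D, E}; ε-closure = {C, D, E}.
Read '0': C→{B}, D→{B}, E→{D}; now {B, D}.
Read '1': B→{D, E}, D→∅; union {D, E}; ε-closure = {C, D, E}.
Read '0': C→{B}, D→{B}, E→{D}; now {B, D}.
Read '0': B→{D, E}, D→{B}; union {B, D, E}; ε-closure = {B, C, D, E}.
Read '0': B→{D, E}, C→{B}, D→{B}, E→{D}; union {B, D, E}; ε-closure = {B, C, D, E}.
Read '1': B→{D, E}, C→{D, E}, D→∅, E→{C}; now {C, D, E}.
Read '1': C→{D, E}, D→∅, E→{C}; now {C, D, E}.
Read '1': C→{D, E}, D→∅, E→{C}; now {C, D, E}.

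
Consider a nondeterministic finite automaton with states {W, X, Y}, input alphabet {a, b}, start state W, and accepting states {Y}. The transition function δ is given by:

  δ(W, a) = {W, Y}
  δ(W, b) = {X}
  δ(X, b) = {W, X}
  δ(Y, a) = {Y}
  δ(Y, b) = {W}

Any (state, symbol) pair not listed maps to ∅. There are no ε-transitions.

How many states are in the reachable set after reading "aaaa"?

Start in {W}.
Read 'a': {W} → {W, Y}.
Read 'a': {W, Y} → {W, Y}.
Read 'a': {W, Y} → {W, Y}.
Read 'a': {W, Y} → {W, Y}.
That set has 2 states.

2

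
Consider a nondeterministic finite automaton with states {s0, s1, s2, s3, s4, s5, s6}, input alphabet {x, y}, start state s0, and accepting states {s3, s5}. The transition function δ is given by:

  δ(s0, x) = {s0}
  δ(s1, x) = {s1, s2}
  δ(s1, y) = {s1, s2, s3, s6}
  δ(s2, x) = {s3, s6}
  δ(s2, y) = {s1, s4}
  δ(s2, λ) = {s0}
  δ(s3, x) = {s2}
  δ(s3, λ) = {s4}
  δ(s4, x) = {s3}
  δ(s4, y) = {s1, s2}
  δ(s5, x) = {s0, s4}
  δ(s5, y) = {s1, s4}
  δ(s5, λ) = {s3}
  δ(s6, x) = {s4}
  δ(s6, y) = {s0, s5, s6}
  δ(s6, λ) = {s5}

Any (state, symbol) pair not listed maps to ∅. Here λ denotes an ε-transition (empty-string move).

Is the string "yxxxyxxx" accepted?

Start in {s0}.
Read 'y': s0→∅; now ∅.
The set is empty and remains empty for the remaining 7 symbols.
The final set ∅ contains no accepting state.

No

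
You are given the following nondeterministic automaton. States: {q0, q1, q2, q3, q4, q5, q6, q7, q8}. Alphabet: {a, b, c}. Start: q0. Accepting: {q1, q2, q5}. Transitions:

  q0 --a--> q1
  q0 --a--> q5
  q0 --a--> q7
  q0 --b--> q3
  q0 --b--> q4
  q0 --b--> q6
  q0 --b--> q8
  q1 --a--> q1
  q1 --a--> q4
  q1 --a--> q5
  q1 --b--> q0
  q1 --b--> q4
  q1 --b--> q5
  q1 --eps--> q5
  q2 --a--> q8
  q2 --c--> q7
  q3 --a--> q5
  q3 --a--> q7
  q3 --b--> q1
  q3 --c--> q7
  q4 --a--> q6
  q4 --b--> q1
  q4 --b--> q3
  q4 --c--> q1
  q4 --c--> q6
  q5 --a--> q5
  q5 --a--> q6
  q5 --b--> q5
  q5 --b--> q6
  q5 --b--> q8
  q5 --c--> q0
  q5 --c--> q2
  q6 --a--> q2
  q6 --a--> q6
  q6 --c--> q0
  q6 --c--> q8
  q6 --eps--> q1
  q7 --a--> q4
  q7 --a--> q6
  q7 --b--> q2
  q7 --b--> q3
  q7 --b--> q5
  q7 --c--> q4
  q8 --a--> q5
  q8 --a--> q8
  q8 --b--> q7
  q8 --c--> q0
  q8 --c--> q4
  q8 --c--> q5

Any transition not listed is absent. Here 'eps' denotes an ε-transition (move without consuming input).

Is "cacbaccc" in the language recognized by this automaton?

No

Start in {q0}.
Read 'c': q0→∅; now ∅.
The set is empty and remains empty for the remaining 7 symbols.
The final set ∅ contains no accepting state.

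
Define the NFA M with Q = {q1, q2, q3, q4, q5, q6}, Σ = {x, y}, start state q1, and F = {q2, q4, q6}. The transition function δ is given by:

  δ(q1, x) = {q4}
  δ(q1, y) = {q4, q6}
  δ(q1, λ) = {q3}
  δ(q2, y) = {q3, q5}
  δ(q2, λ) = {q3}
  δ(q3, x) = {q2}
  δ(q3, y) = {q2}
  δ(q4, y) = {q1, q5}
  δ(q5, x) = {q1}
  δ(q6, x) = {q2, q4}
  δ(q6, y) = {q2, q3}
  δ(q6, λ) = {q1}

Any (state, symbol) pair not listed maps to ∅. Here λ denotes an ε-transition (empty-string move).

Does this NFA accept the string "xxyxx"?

Yes

Start: ε-closure({q1}) = {q1, q3}.
Read 'x': {q1, q3} → {q2, q3, q4}.
Read 'x': {q2, q3, q4} → {q2, q3}.
Read 'y': {q2, q3} → {q2, q3, q5}.
Read 'x': {q2, q3, q5} → {q1, q2, q3}.
Read 'x': {q1, q2, q3} → {q2, q3, q4}.
The final set {q2, q3, q4} contains the accepting states q2, q4.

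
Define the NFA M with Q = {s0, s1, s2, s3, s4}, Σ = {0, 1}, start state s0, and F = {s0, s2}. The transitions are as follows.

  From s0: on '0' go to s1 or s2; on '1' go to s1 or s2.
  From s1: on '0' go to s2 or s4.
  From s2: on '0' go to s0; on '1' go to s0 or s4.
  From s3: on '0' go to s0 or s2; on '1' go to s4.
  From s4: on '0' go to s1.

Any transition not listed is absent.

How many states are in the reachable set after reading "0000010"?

4

Start in {s0}.
Read '0': {s0} → {s1, s2}.
Read '0': {s1, s2} → {s0, s2, s4}.
Read '0': {s0, s2, s4} → {s0, s1, s2}.
Read '0': {s0, s1, s2} → {s0, s1, s2, s4}.
Read '0': {s0, s1, s2, s4} → {s0, s1, s2, s4}.
Read '1': {s0, s1, s2, s4} → {s0, s1, s2, s4}.
Read '0': {s0, s1, s2, s4} → {s0, s1, s2, s4}.
That set has 4 states.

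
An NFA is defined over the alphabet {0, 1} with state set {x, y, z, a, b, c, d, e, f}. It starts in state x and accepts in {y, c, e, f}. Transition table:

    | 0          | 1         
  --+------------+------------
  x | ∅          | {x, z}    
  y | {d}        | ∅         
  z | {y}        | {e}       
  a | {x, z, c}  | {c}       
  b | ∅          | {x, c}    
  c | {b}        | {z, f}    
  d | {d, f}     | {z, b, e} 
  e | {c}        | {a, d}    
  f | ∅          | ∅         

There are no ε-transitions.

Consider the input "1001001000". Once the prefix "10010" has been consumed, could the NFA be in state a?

No

Start in {x}.
Read '1': {x} → {x, z}.
Read '0': {x, z} → {y}.
Read '0': {y} → {d}.
Read '1': {d} → {z, b, e}.
Read '0': {z, b, e} → {y, c}.
State a is not in {y, c}.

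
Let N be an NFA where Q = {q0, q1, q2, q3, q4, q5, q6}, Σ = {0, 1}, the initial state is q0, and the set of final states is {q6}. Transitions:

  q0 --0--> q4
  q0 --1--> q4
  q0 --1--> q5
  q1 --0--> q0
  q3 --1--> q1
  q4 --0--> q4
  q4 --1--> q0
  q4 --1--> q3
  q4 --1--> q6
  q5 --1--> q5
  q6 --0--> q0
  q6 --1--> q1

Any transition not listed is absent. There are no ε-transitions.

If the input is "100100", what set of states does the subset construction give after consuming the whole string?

Start in {q0}.
Read '1': {q0} → {q4, q5}.
Read '0': {q4, q5} → {q4}.
Read '0': {q4} → {q4}.
Read '1': {q4} → {q0, q3, q6}.
Read '0': {q0, q3, q6} → {q0, q4}.
Read '0': {q0, q4} → {q4}.

{q4}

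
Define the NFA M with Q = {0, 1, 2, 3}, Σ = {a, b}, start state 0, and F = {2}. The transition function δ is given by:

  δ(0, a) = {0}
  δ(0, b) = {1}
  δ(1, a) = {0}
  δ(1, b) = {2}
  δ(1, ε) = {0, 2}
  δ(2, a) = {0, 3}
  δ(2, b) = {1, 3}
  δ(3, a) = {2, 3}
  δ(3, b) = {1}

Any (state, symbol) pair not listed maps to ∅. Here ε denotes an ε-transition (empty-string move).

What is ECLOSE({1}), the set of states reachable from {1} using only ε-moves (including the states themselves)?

{0, 1, 2}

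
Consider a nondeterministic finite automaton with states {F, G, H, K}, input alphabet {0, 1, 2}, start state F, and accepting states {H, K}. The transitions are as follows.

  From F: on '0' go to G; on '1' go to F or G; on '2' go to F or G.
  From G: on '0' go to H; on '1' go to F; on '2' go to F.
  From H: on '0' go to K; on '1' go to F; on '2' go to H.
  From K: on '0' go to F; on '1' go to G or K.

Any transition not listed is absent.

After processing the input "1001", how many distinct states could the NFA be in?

3

Start in {F}.
Read '1': {F} → {F, G}.
Read '0': {F, G} → {G, H}.
Read '0': {G, H} → {H, K}.
Read '1': {H, K} → {F, G, K}.
That set has 3 states.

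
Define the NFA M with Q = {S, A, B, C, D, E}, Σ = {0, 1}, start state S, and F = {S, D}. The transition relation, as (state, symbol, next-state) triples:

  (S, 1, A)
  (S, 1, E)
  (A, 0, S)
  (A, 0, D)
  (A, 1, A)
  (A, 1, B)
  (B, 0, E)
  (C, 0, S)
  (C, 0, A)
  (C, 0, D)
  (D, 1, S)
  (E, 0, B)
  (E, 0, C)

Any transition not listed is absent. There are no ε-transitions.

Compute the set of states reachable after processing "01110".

∅

Start in {S}.
Read '0': S→∅; now ∅.
The set is empty and remains empty for the remaining 4 symbols.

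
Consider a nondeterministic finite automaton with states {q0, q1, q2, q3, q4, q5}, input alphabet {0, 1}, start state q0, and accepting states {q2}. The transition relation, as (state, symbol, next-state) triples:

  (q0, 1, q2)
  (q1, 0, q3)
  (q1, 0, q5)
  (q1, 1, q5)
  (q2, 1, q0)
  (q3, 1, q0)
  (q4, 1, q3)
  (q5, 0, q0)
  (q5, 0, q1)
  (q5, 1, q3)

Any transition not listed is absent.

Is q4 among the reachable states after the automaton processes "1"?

No

Start in {q0}.
Read '1': q0→{q2}; now {q2}.
State q4 is not in {q2}.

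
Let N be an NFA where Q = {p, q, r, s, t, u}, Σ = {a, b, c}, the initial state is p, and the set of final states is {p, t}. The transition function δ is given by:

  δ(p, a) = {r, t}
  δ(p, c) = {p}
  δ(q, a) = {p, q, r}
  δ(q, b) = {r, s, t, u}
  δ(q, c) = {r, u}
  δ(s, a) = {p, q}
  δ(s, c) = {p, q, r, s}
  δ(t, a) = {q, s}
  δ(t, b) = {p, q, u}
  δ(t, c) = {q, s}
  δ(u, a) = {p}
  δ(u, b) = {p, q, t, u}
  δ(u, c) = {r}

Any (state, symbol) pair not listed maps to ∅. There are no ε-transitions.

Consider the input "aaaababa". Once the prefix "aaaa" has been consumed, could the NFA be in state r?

Yes

Start in {p}.
Read 'a': {p} → {r, t}.
Read 'a': {r, t} → {q, s}.
Read 'a': {q, s} → {p, q, r}.
Read 'a': {p, q, r} → {p, q, r, t}.
State r is in {p, q, r, t}.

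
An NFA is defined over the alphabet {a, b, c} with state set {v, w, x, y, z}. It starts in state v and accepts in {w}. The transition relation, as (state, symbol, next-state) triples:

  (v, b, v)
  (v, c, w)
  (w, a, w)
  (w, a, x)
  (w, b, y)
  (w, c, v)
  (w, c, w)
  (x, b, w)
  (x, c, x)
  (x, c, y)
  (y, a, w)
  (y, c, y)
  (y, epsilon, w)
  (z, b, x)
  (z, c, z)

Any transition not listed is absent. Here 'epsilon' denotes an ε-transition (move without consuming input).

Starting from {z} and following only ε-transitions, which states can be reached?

{z}

Begin with {z}.
No ε-moves leave this set, so the closure equals the set itself.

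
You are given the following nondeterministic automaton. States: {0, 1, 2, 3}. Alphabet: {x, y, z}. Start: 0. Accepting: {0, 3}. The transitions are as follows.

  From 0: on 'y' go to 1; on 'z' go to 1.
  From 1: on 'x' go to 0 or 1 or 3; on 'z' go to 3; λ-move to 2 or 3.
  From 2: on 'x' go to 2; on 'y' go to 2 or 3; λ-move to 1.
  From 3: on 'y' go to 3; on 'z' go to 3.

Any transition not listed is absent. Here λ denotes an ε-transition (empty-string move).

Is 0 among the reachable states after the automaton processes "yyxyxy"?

Start in {0}.
Read 'y': {0} → {1, 2, 3}.
Read 'y': {1, 2, 3} → {1, 2, 3}.
Read 'x': {1, 2, 3} → {0, 1, 2, 3}.
Read 'y': {0, 1, 2, 3} → {1, 2, 3}.
Read 'x': {1, 2, 3} → {0, 1, 2, 3}.
Read 'y': {0, 1, 2, 3} → {1, 2, 3}.
State 0 is not in {1, 2, 3}.

No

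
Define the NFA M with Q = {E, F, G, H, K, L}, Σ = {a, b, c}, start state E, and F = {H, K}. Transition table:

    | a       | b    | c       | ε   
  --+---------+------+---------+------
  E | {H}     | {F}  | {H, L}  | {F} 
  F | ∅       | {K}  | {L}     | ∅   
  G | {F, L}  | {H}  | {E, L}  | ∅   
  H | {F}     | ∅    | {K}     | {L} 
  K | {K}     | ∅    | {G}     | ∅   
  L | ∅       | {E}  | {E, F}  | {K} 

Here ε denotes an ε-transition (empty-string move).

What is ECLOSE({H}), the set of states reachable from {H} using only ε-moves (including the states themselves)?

Begin with {H}.
ε-move H → L; add L.
ε-move L → K; add K.

{H, K, L}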